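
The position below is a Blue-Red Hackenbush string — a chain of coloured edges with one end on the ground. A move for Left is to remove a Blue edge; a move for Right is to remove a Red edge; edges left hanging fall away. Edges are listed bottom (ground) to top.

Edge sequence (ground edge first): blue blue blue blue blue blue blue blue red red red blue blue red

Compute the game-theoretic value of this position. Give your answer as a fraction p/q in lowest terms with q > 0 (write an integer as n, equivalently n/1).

461/64

step 1: add blue to get b; options L={ 0 } R={ ∅ } ⇒ 1
step 2: add blue to get bb; options L={ 0,1 } R={ ∅ } ⇒ 2
step 3: add blue to get bbb; options L={ 0,1,2 } R={ ∅ } ⇒ 3
step 4: add blue to get bbbb; options L={ 0,1,2,3 } R={ ∅ } ⇒ 4
step 5: add blue to get bbbbb; options L={ 0,1,2,3,4 } R={ ∅ } ⇒ 5
step 6: add blue to get bbbbbb; options L={ 0,1,2,3,4,5 } R={ ∅ } ⇒ 6
step 7: add blue to get bbbbbbb; options L={ 0,1,2,3,4,5,6 } R={ ∅ } ⇒ 7
step 8: add blue to get bbbbbbbb; options L={ 0,1,2,3,4,5,6,7 } R={ ∅ } ⇒ 8
step 9: add red to get bbbbbbbbr; options L={ 0,1,2,3,4,5,6,7 } R={ 8 } ⇒ 15/2
step 10: add red to get bbbbbbbbrr; options L={ 0,1,2,3,4,5,6,7 } R={ 15/2,8 } ⇒ 29/4
step 11: add red to get bbbbbbbbrrr; options L={ 0,1,2,3,4,5,6,7 } R={ 29/4,15/2,8 } ⇒ 57/8
step 12: add blue to get bbbbbbbbrrrb; options L={ 0,1,2,3,4,5,6,7,57/8 } R={ 29/4,15/2,8 } ⇒ 115/16
step 13: add blue to get bbbbbbbbrrrbb; options L={ 0,1,2,3,4,5,6,7,57/8,115/16 } R={ 29/4,15/2,8 } ⇒ 231/32
step 14: add red to get bbbbbbbbrrrbbr; options L={ 0,1,2,3,4,5,6,7,57/8,115/16 } R={ 231/32,29/4,15/2,8 } ⇒ 461/64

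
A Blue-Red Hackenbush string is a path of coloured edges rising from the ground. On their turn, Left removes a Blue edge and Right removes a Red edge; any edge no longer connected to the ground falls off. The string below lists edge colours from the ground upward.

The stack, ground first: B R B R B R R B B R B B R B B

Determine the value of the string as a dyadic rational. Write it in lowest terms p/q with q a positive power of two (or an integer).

10679/16384

G_1 [B]  L=[0]  R=[∅]  ⇒ 1
G_2 [BR]  L=[0]  R=[1]  ⇒ 1/2
G_3 [BRB]  L=[0,1/2]  R=[1]  ⇒ 3/4
G_4 [BRBR]  L=[0,1/2]  R=[3/4,1]  ⇒ 5/8
G_5 [BRBRB]  L=[0,1/2,5/8]  R=[3/4,1]  ⇒ 11/16
G_6 [BRBRBR]  L=[0,1/2,5/8]  R=[11/16,3/4,1]  ⇒ 21/32
G_7 [BRBRBRR]  L=[0,1/2,5/8]  R=[21/32,11/16,3/4,1]  ⇒ 41/64
G_8 [BRBRBRRB]  L=[0,1/2,5/8,41/64]  R=[21/32,11/16,3/4,1]  ⇒ 83/128
G_9 [BRBRBRRBB]  L=[0,1/2,5/8,41/64,83/128]  R=[21/32,11/16,3/4,1]  ⇒ 167/256
G_10 [BRBRBRRBBR]  L=[0,1/2,5/8,41/64,83/128]  R=[167/256,21/32,11/16,3/4,1]  ⇒ 333/512
G_11 [BRBRBRRBBRB]  L=[0,1/2,5/8,41/64,83/128,333/512]  R=[167/256,21/32,11/16,3/4,1]  ⇒ 667/1024
G_12 [BRBRBRRBBRBB]  L=[0,1/2,5/8,41/64,83/128,333/512,667/1024]  R=[167/256,21/32,11/16,3/4,1]  ⇒ 1335/2048
G_13 [BRBRBRRBBRBBR]  L=[0,1/2,5/8,41/64,83/128,333/512,667/1024]  R=[1335/2048,167/256,21/32,11/16,3/4,1]  ⇒ 2669/4096
G_14 [BRBRBRRBBRBBRB]  L=[0,1/2,5/8,41/64,83/128,333/512,667/1024,2669/4096]  R=[1335/2048,167/256,21/32,11/16,3/4,1]  ⇒ 5339/8192
G_15 [BRBRBRRBBRBBRBB]  L=[0,1/2,5/8,41/64,83/128,333/512,667/1024,2669/4096,5339/8192]  R=[1335/2048,167/256,21/32,11/16,3/4,1]  ⇒ 10679/16384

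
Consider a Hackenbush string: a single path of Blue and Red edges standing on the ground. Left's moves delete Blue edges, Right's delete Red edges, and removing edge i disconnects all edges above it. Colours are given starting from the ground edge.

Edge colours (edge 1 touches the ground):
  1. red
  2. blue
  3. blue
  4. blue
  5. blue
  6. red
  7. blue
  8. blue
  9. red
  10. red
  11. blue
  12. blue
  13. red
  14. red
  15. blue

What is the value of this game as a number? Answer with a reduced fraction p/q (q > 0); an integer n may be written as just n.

g_1 [r]  L=[]  R=[0]  gives -1
g_2 [rb]  L=[-1]  R=[0]  gives -1/2
g_3 [rbb]  L=[-1 -1/2]  R=[0]  gives -1/4
g_4 [rbbb]  L=[-1 -1/2 -1/4]  R=[0]  gives -1/8
g_5 [rbbbb]  L=[-1 -1/2 -1/4 -1/8]  R=[0]  gives -1/16
g_6 [rbbbbr]  L=[-1 -1/2 -1/4 -1/8]  R=[-1/16 0]  gives -3/32
g_7 [rbbbbrb]  L=[-1 -1/2 -1/4 -1/8 -3/32]  R=[-1/16 0]  gives -5/64
g_8 [rbbbbrbb]  L=[-1 -1/2 -1/4 -1/8 -3/32 -5/64]  R=[-1/16 0]  gives -9/128
g_9 [rbbbbrbbr]  L=[-1 -1/2 -1/4 -1/8 -3/32 -5/64]  R=[-9/128 -1/16 0]  gives -19/256
g_10 [rbbbbrbbrr]  L=[-1 -1/2 -1/4 -1/8 -3/32 -5/64]  R=[-19/256 -9/128 -1/16 0]  gives -39/512
g_11 [rbbbbrbbrrb]  L=[-1 -1/2 -1/4 -1/8 -3/32 -5/64 -39/512]  R=[-19/256 -9/128 -1/16 0]  gives -77/1024
g_12 [rbbbbrbbrrbb]  L=[-1 -1/2 -1/4 -1/8 -3/32 -5/64 -39/512 -77/1024]  R=[-19/256 -9/128 -1/16 0]  gives -153/2048
g_13 [rbbbbrbbrrbbr]  L=[-1 -1/2 -1/4 -1/8 -3/32 -5/64 -39/512 -77/1024]  R=[-153/2048 -19/256 -9/128 -1/16 0]  gives -307/4096
g_14 [rbbbbrbbrrbbrr]  L=[-1 -1/2 -1/4 -1/8 -3/32 -5/64 -39/512 -77/1024]  R=[-307/4096 -153/2048 -19/256 -9/128 -1/16 0]  gives -615/8192
g_15 [rbbbbrbbrrbbrrb]  L=[-1 -1/2 -1/4 -1/8 -3/32 -5/64 -39/512 -77/1024 -615/8192]  R=[-307/4096 -153/2048 -19/256 -9/128 -1/16 0]  gives -1229/16384

-1229/16384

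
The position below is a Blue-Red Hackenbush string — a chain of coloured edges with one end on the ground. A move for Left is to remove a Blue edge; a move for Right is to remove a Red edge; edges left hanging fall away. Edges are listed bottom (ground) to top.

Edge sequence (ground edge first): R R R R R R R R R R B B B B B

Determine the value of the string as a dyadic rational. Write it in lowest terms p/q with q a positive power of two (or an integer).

-289/32

edge 1 of 15 (R): { · | 0 } -> -1
edge 2 of 15 (R): { · | -1 0 } -> -2
edge 3 of 15 (R): { · | -2 -1 0 } -> -3
edge 4 of 15 (R): { · | -3 -2 -1 0 } -> -4
edge 5 of 15 (R): { · | -4 -3 -2 -1 0 } -> -5
edge 6 of 15 (R): { · | -5 -4 -3 -2 -1 0 } -> -6
edge 7 of 15 (R): { · | -6 -5 -4 -3 -2 -1 0 } -> -7
edge 8 of 15 (R): { · | -7 -6 -5 -4 -3 -2 -1 0 } -> -8
edge 9 of 15 (R): { · | -8 -7 -6 -5 -4 -3 -2 -1 0 } -> -9
edge 10 of 15 (R): { · | -9 -8 -7 -6 -5 -4 -3 -2 -1 0 } -> -10
edge 11 of 15 (B): { -10 | -9 -8 -7 -6 -5 -4 -3 -2 -1 0 } -> -19/2
edge 12 of 15 (B): { -10 -19/2 | -9 -8 -7 -6 -5 -4 -3 -2 -1 0 } -> -37/4
edge 13 of 15 (B): { -10 -19/2 -37/4 | -9 -8 -7 -6 -5 -4 -3 -2 -1 0 } -> -73/8
edge 14 of 15 (B): { -10 -19/2 -37/4 -73/8 | -9 -8 -7 -6 -5 -4 -3 -2 -1 0 } -> -145/16
edge 15 of 15 (B): { -10 -19/2 -37/4 -73/8 -145/16 | -9 -8 -7 -6 -5 -4 -3 -2 -1 0 } -> -289/32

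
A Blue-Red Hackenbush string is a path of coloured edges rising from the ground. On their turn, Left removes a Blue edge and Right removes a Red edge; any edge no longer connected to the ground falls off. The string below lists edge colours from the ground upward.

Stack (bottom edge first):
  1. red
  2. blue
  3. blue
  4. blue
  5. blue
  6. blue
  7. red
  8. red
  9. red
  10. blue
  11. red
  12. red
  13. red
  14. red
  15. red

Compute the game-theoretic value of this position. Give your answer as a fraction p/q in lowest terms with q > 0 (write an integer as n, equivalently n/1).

Recurse on prefixes of the 15-edge string red blue blue blue blue blue red red red blue red red red red red:
value(r) = { (no moves) | 0 } -> -1
value(rb) = { -1 | 0 } -> -1/2
value(rbb) = { -1,-1/2 | 0 } -> -1/4
value(rbbb) = { -1,-1/2,-1/4 | 0 } -> -1/8
value(rbbbb) = { -1,-1/2,-1/4,-1/8 | 0 } -> -1/16
value(rbbbbb) = { -1,-1/2,-1/4,-1/8,-1/16 | 0 } -> -1/32
value(rbbbbbr) = { -1,-1/2,-1/4,-1/8,-1/16 | -1/32,0 } -> -3/64
value(rbbbbbrr) = { -1,-1/2,-1/4,-1/8,-1/16 | -3/64,-1/32,0 } -> -7/128
value(rbbbbbrrr) = { -1,-1/2,-1/4,-1/8,-1/16 | -7/128,-3/64,-1/32,0 } -> -15/256
value(rbbbbbrrrb) = { -1,-1/2,-1/4,-1/8,-1/16,-15/256 | -7/128,-3/64,-1/32,0 } -> -29/512
value(rbbbbbrrrbr) = { -1,-1/2,-1/4,-1/8,-1/16,-15/256 | -29/512,-7/128,-3/64,-1/32,0 } -> -59/1024
value(rbbbbbrrrbrr) = { -1,-1/2,-1/4,-1/8,-1/16,-15/256 | -59/1024,-29/512,-7/128,-3/64,-1/32,0 } -> -119/2048
value(rbbbbbrrrbrrr) = { -1,-1/2,-1/4,-1/8,-1/16,-15/256 | -119/2048,-59/1024,-29/512,-7/128,-3/64,-1/32,0 } -> -239/4096
value(rbbbbbrrrbrrrr) = { -1,-1/2,-1/4,-1/8,-1/16,-15/256 | -239/4096,-119/2048,-59/1024,-29/512,-7/128,-3/64,-1/32,0 } -> -479/8192
value(rbbbbbrrrbrrrrr) = { -1,-1/2,-1/4,-1/8,-1/16,-15/256 | -479/8192,-239/4096,-119/2048,-59/1024,-29/512,-7/128,-3/64,-1/32,0 } -> -959/16384

-959/16384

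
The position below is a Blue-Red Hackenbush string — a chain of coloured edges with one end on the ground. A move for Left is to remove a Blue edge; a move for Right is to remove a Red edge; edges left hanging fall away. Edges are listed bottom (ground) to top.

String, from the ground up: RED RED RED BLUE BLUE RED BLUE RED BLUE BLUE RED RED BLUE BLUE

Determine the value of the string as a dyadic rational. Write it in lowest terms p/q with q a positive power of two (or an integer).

-4761/2048

v_1 [R]  L=[—]  R=[0]  — -1
v_2 [RR]  L=[—]  R=[-1,0]  — -2
v_3 [RRR]  L=[—]  R=[-2,-1,0]  — -3
v_4 [RRRB]  L=[-3]  R=[-2,-1,0]  — -5/2
v_5 [RRRBB]  L=[-3,-5/2]  R=[-2,-1,0]  — -9/4
v_6 [RRRBBR]  L=[-3,-5/2]  R=[-9/4,-2,-1,0]  — -19/8
v_7 [RRRBBRB]  L=[-3,-5/2,-19/8]  R=[-9/4,-2,-1,0]  — -37/16
v_8 [RRRBBRBR]  L=[-3,-5/2,-19/8]  R=[-37/16,-9/4,-2,-1,0]  — -75/32
v_9 [RRRBBRBRB]  L=[-3,-5/2,-19/8,-75/32]  R=[-37/16,-9/4,-2,-1,0]  — -149/64
v_10 [RRRBBRBRBB]  L=[-3,-5/2,-19/8,-75/32,-149/64]  R=[-37/16,-9/4,-2,-1,0]  — -297/128
v_11 [RRRBBRBRBBR]  L=[-3,-5/2,-19/8,-75/32,-149/64]  R=[-297/128,-37/16,-9/4,-2,-1,0]  — -595/256
v_12 [RRRBBRBRBBRR]  L=[-3,-5/2,-19/8,-75/32,-149/64]  R=[-595/256,-297/128,-37/16,-9/4,-2,-1,0]  — -1191/512
v_13 [RRRBBRBRBBRRB]  L=[-3,-5/2,-19/8,-75/32,-149/64,-1191/512]  R=[-595/256,-297/128,-37/16,-9/4,-2,-1,0]  — -2381/1024
v_14 [RRRBBRBRBBRRBB]  L=[-3,-5/2,-19/8,-75/32,-149/64,-1191/512,-2381/1024]  R=[-595/256,-297/128,-37/16,-9/4,-2,-1,0]  — -4761/2048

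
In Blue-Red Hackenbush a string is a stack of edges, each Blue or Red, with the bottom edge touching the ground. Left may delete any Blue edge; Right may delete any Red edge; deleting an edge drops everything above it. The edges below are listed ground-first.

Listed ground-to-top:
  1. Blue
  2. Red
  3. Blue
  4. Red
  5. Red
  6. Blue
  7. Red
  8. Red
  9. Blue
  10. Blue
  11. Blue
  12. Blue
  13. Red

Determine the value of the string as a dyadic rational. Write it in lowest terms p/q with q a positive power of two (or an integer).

1 of 13 · B · max L 0 · min R +∞ — 1
2 of 13 · BR · max L 0 · min R 1 — 1/2
3 of 13 · BRB · max L 1/2 · min R 1 — 3/4
4 of 13 · BRBR · max L 1/2 · min R 3/4 — 5/8
5 of 13 · BRBRR · max L 1/2 · min R 5/8 — 9/16
6 of 13 · BRBRRB · max L 9/16 · min R 5/8 — 19/32
7 of 13 · BRBRRBR · max L 9/16 · min R 19/32 — 37/64
8 of 13 · BRBRRBRR · max L 9/16 · min R 37/64 — 73/128
9 of 13 · BRBRRBRRB · max L 73/128 · min R 37/64 — 147/256
10 of 13 · BRBRRBRRBB · max L 147/256 · min R 37/64 — 295/512
11 of 13 · BRBRRBRRBBB · max L 295/512 · min R 37/64 — 591/1024
12 of 13 · BRBRRBRRBBBB · max L 591/1024 · min R 37/64 — 1183/2048
13 of 13 · BRBRRBRRBBBBR · max L 591/1024 · min R 1183/2048 — 2365/4096

2365/4096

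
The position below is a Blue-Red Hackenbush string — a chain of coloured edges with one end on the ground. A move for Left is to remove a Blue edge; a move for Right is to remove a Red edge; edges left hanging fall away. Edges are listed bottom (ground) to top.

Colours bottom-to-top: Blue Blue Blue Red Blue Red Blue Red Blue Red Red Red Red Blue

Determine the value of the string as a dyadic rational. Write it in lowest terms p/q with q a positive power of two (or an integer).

5443/2048

edge 1 of 14 (Blue): { 0 | · } = 1
edge 2 of 14 (Blue): { 0; 1 | · } = 2
edge 3 of 14 (Blue): { 0; 1; 2 | · } = 3
edge 4 of 14 (Red): { 0; 1; 2 | 3 } = 5/2
edge 5 of 14 (Blue): { 0; 1; 2; 5/2 | 3 } = 11/4
edge 6 of 14 (Red): { 0; 1; 2; 5/2 | 11/4; 3 } = 21/8
edge 7 of 14 (Blue): { 0; 1; 2; 5/2; 21/8 | 11/4; 3 } = 43/16
edge 8 of 14 (Red): { 0; 1; 2; 5/2; 21/8 | 43/16; 11/4; 3 } = 85/32
edge 9 of 14 (Blue): { 0; 1; 2; 5/2; 21/8; 85/32 | 43/16; 11/4; 3 } = 171/64
edge 10 of 14 (Red): { 0; 1; 2; 5/2; 21/8; 85/32 | 171/64; 43/16; 11/4; 3 } = 341/128
edge 11 of 14 (Red): { 0; 1; 2; 5/2; 21/8; 85/32 | 341/128; 171/64; 43/16; 11/4; 3 } = 681/256
edge 12 of 14 (Red): { 0; 1; 2; 5/2; 21/8; 85/32 | 681/256; 341/128; 171/64; 43/16; 11/4; 3 } = 1361/512
edge 13 of 14 (Red): { 0; 1; 2; 5/2; 21/8; 85/32 | 1361/512; 681/256; 341/128; 171/64; 43/16; 11/4; 3 } = 2721/1024
edge 14 of 14 (Blue): { 0; 1; 2; 5/2; 21/8; 85/32; 2721/1024 | 1361/512; 681/256; 341/128; 171/64; 43/16; 11/4; 3 } = 5443/2048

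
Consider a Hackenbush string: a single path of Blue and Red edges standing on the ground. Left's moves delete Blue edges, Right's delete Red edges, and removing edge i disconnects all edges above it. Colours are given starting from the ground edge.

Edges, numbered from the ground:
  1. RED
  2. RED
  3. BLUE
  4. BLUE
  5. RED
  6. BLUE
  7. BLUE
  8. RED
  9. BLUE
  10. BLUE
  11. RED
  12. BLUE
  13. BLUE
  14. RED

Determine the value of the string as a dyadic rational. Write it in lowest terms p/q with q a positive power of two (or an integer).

Prefix values for RED RED BLUE BLUE RED BLUE BLUE RED BLUE BLUE RED BLUE BLUE RED via {L|R} + simplicity:
step 1: add RED to get R; options L={ (no moves) } R={ 0 } → -1
step 2: add RED to get RR; options L={ (no moves) } R={ -1, 0 } → -2
step 3: add BLUE to get RRB; options L={ -2 } R={ -1, 0 } → -3/2
step 4: add BLUE to get RRBB; options L={ -2, -3/2 } R={ -1, 0 } → -5/4
step 5: add RED to get RRBBR; options L={ -2, -3/2 } R={ -5/4, -1, 0 } → -11/8
step 6: add BLUE to get RRBBRB; options L={ -2, -3/2, -11/8 } R={ -5/4, -1, 0 } → -21/16
step 7: add BLUE to get RRBBRBB; options L={ -2, -3/2, -11/8, -21/16 } R={ -5/4, -1, 0 } → -41/32
step 8: add RED to get RRBBRBBR; options L={ -2, -3/2, -11/8, -21/16 } R={ -41/32, -5/4, -1, 0 } → -83/64
step 9: add BLUE to get RRBBRBBRB; options L={ -2, -3/2, -11/8, -21/16, -83/64 } R={ -41/32, -5/4, -1, 0 } → -165/128
step 10: add BLUE to get RRBBRBBRBB; options L={ -2, -3/2, -11/8, -21/16, -83/64, -165/128 } R={ -41/32, -5/4, -1, 0 } → -329/256
step 11: add RED to get RRBBRBBRBBR; options L={ -2, -3/2, -11/8, -21/16, -83/64, -165/128 } R={ -329/256, -41/32, -5/4, -1, 0 } → -659/512
step 12: add BLUE to get RRBBRBBRBBRB; options L={ -2, -3/2, -11/8, -21/16, -83/64, -165/128, -659/512 } R={ -329/256, -41/32, -5/4, -1, 0 } → -1317/1024
step 13: add BLUE to get RRBBRBBRBBRBB; options L={ -2, -3/2, -11/8, -21/16, -83/64, -165/128, -659/512, -1317/1024 } R={ -329/256, -41/32, -5/4, -1, 0 } → -2633/2048
step 14: add RED to get RRBBRBBRBBRBBR; options L={ -2, -3/2, -11/8, -21/16, -83/64, -165/128, -659/512, -1317/1024 } R={ -2633/2048, -329/256, -41/32, -5/4, -1, 0 } → -5267/4096

-5267/4096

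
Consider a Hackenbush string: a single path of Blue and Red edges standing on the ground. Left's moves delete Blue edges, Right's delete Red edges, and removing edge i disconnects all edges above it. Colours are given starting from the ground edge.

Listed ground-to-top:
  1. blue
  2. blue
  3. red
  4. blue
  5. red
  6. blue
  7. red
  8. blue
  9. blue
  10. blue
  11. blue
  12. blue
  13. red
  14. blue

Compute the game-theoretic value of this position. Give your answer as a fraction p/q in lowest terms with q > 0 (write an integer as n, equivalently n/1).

6907/4096

Prefix values for blue blue red blue red blue red blue blue blue blue blue red blue via {L|R} + simplicity:
b: Left { 0 }, Right { (no moves) } — simplest 1
bb: Left { 0,1 }, Right { (no moves) } — simplest 2
bbr: Left { 0,1 }, Right { 2 } — simplest 3/2
bbrb: Left { 0,1,3/2 }, Right { 2 } — simplest 7/4
bbrbr: Left { 0,1,3/2 }, Right { 7/4,2 } — simplest 13/8
bbrbrb: Left { 0,1,3/2,13/8 }, Right { 7/4,2 } — simplest 27/16
bbrbrbr: Left { 0,1,3/2,13/8 }, Right { 27/16,7/4,2 } — simplest 53/32
bbrbrbrb: Left { 0,1,3/2,13/8,53/32 }, Right { 27/16,7/4,2 } — simplest 107/64
bbrbrbrbb: Left { 0,1,3/2,13/8,53/32,107/64 }, Right { 27/16,7/4,2 } — simplest 215/128
bbrbrbrbbb: Left { 0,1,3/2,13/8,53/32,107/64,215/128 }, Right { 27/16,7/4,2 } — simplest 431/256
bbrbrbrbbbb: Left { 0,1,3/2,13/8,53/32,107/64,215/128,431/256 }, Right { 27/16,7/4,2 } — simplest 863/512
bbrbrbrbbbbb: Left { 0,1,3/2,13/8,53/32,107/64,215/128,431/256,863/512 }, Right { 27/16,7/4,2 } — simplest 1727/1024
bbrbrbrbbbbbr: Left { 0,1,3/2,13/8,53/32,107/64,215/128,431/256,863/512 }, Right { 1727/1024,27/16,7/4,2 } — simplest 3453/2048
bbrbrbrbbbbbrb: Left { 0,1,3/2,13/8,53/32,107/64,215/128,431/256,863/512,3453/2048 }, Right { 1727/1024,27/16,7/4,2 } — simplest 6907/4096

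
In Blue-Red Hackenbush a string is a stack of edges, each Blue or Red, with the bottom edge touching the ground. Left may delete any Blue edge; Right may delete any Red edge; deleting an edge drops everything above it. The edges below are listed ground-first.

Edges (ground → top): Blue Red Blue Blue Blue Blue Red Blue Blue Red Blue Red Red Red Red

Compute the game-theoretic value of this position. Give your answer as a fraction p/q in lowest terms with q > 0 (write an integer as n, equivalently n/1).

15777/16384

Recurse on prefixes of the 15-edge string Blue Red Blue Blue Blue Blue Red Blue Blue Red Blue Red Red Red Red:
G_1 [B]  L=[0]  R=[]  → 1
G_2 [BR]  L=[0]  R=[1]  → 1/2
G_3 [BRB]  L=[0,1/2]  R=[1]  → 3/4
G_4 [BRBB]  L=[0,1/2,3/4]  R=[1]  → 7/8
G_5 [BRBBB]  L=[0,1/2,3/4,7/8]  R=[1]  → 15/16
G_6 [BRBBBB]  L=[0,1/2,3/4,7/8,15/16]  R=[1]  → 31/32
G_7 [BRBBBBR]  L=[0,1/2,3/4,7/8,15/16]  R=[31/32,1]  → 61/64
G_8 [BRBBBBRB]  L=[0,1/2,3/4,7/8,15/16,61/64]  R=[31/32,1]  → 123/128
G_9 [BRBBBBRBB]  L=[0,1/2,3/4,7/8,15/16,61/64,123/128]  R=[31/32,1]  → 247/256
G_10 [BRBBBBRBBR]  L=[0,1/2,3/4,7/8,15/16,61/64,123/128]  R=[247/256,31/32,1]  → 493/512
G_11 [BRBBBBRBBRB]  L=[0,1/2,3/4,7/8,15/16,61/64,123/128,493/512]  R=[247/256,31/32,1]  → 987/1024
G_12 [BRBBBBRBBRBR]  L=[0,1/2,3/4,7/8,15/16,61/64,123/128,493/512]  R=[987/1024,247/256,31/32,1]  → 1973/2048
G_13 [BRBBBBRBBRBRR]  L=[0,1/2,3/4,7/8,15/16,61/64,123/128,493/512]  R=[1973/2048,987/1024,247/256,31/32,1]  → 3945/4096
G_14 [BRBBBBRBBRBRRR]  L=[0,1/2,3/4,7/8,15/16,61/64,123/128,493/512]  R=[3945/4096,1973/2048,987/1024,247/256,31/32,1]  → 7889/8192
G_15 [BRBBBBRBBRBRRRR]  L=[0,1/2,3/4,7/8,15/16,61/64,123/128,493/512]  R=[7889/8192,3945/4096,1973/2048,987/1024,247/256,31/32,1]  → 15777/16384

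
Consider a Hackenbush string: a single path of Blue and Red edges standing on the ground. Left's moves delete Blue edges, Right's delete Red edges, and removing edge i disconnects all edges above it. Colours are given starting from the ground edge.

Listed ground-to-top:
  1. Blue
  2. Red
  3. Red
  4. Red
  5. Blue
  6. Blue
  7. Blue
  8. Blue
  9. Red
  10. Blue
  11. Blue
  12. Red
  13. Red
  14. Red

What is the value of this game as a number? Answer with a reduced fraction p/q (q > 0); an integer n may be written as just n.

Build value(s[:k]) for k = 1..14, string s = Blue Red Red Red Blue Blue Blue Blue Red Blue Blue Red Red Red.
edge 1 of 14 (Blue): { 0 |  } so 1
edge 2 of 14 (Red): { 0 | 1 } so 1/2
edge 3 of 14 (Red): { 0 | 1/2, 1 } so 1/4
edge 4 of 14 (Red): { 0 | 1/4, 1/2, 1 } so 1/8
edge 5 of 14 (Blue): { 0, 1/8 | 1/4, 1/2, 1 } so 3/16
edge 6 of 14 (Blue): { 0, 1/8, 3/16 | 1/4, 1/2, 1 } so 7/32
edge 7 of 14 (Blue): { 0, 1/8, 3/16, 7/32 | 1/4, 1/2, 1 } so 15/64
edge 8 of 14 (Blue): { 0, 1/8, 3/16, 7/32, 15/64 | 1/4, 1/2, 1 } so 31/128
edge 9 of 14 (Red): { 0, 1/8, 3/16, 7/32, 15/64 | 31/128, 1/4, 1/2, 1 } so 61/256
edge 10 of 14 (Blue): { 0, 1/8, 3/16, 7/32, 15/64, 61/256 | 31/128, 1/4, 1/2, 1 } so 123/512
edge 11 of 14 (Blue): { 0, 1/8, 3/16, 7/32, 15/64, 61/256, 123/512 | 31/128, 1/4, 1/2, 1 } so 247/1024
edge 12 of 14 (Red): { 0, 1/8, 3/16, 7/32, 15/64, 61/256, 123/512 | 247/1024, 31/128, 1/4, 1/2, 1 } so 493/2048
edge 13 of 14 (Red): { 0, 1/8, 3/16, 7/32, 15/64, 61/256, 123/512 | 493/2048, 247/1024, 31/128, 1/4, 1/2, 1 } so 985/4096
edge 14 of 14 (Red): { 0, 1/8, 3/16, 7/32, 15/64, 61/256, 123/512 | 985/4096, 493/2048, 247/1024, 31/128, 1/4, 1/2, 1 } so 1969/8192

1969/8192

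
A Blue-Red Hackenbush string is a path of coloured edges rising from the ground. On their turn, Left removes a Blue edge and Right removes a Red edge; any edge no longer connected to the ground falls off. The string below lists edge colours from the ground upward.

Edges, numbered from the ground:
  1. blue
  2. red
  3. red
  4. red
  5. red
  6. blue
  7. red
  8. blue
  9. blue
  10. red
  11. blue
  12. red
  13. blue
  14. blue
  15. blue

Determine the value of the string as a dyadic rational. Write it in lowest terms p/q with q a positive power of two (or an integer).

Recurse on prefixes of the 15-edge string blue red red red red blue red blue blue red blue red blue blue blue:
v_1 [b]  L=[0]  R=[∅]  -> 1
v_2 [br]  L=[0]  R=[1]  -> 1/2
v_3 [brr]  L=[0]  R=[1/2, 1]  -> 1/4
v_4 [brrr]  L=[0]  R=[1/4, 1/2, 1]  -> 1/8
v_5 [brrrr]  L=[0]  R=[1/8, 1/4, 1/2, 1]  -> 1/16
v_6 [brrrrb]  L=[0, 1/16]  R=[1/8, 1/4, 1/2, 1]  -> 3/32
v_7 [brrrrbr]  L=[0, 1/16]  R=[3/32, 1/8, 1/4, 1/2, 1]  -> 5/64
v_8 [brrrrbrb]  L=[0, 1/16, 5/64]  R=[3/32, 1/8, 1/4, 1/2, 1]  -> 11/128
v_9 [brrrrbrbb]  L=[0, 1/16, 5/64, 11/128]  R=[3/32, 1/8, 1/4, 1/2, 1]  -> 23/256
v_10 [brrrrbrbbr]  L=[0, 1/16, 5/64, 11/128]  R=[23/256, 3/32, 1/8, 1/4, 1/2, 1]  -> 45/512
v_11 [brrrrbrbbrb]  L=[0, 1/16, 5/64, 11/128, 45/512]  R=[23/256, 3/32, 1/8, 1/4, 1/2, 1]  -> 91/1024
v_12 [brrrrbrbbrbr]  L=[0, 1/16, 5/64, 11/128, 45/512]  R=[91/1024, 23/256, 3/32, 1/8, 1/4, 1/2, 1]  -> 181/2048
v_13 [brrrrbrbbrbrb]  L=[0, 1/16, 5/64, 11/128, 45/512, 181/2048]  R=[91/1024, 23/256, 3/32, 1/8, 1/4, 1/2, 1]  -> 363/4096
v_14 [brrrrbrbbrbrbb]  L=[0, 1/16, 5/64, 11/128, 45/512, 181/2048, 363/4096]  R=[91/1024, 23/256, 3/32, 1/8, 1/4, 1/2, 1]  -> 727/8192
v_15 [brrrrbrbbrbrbbb]  L=[0, 1/16, 5/64, 11/128, 45/512, 181/2048, 363/4096, 727/8192]  R=[91/1024, 23/256, 3/32, 1/8, 1/4, 1/2, 1]  -> 1455/16384

1455/16384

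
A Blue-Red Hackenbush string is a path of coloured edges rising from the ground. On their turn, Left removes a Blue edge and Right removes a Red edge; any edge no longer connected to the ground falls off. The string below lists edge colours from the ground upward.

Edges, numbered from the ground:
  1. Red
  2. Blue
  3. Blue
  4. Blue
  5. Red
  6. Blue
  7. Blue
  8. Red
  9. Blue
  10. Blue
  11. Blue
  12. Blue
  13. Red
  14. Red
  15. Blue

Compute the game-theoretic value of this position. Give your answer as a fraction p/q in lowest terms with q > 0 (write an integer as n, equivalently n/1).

Recurse on prefixes of the 15-edge string Red Blue Blue Blue Red Blue Blue Red Blue Blue Blue Blue Red Red Blue:
g_1 [R]  L=[—]  R=[0]  — -1
g_2 [RB]  L=[-1]  R=[0]  — -1/2
g_3 [RBB]  L=[-1, -1/2]  R=[0]  — -1/4
g_4 [RBBB]  L=[-1, -1/2, -1/4]  R=[0]  — -1/8
g_5 [RBBBR]  L=[-1, -1/2, -1/4]  R=[-1/8, 0]  — -3/16
g_6 [RBBBRB]  L=[-1, -1/2, -1/4, -3/16]  R=[-1/8, 0]  — -5/32
g_7 [RBBBRBB]  L=[-1, -1/2, -1/4, -3/16, -5/32]  R=[-1/8, 0]  — -9/64
g_8 [RBBBRBBR]  L=[-1, -1/2, -1/4, -3/16, -5/32]  R=[-9/64, -1/8, 0]  — -19/128
g_9 [RBBBRBBRB]  L=[-1, -1/2, -1/4, -3/16, -5/32, -19/128]  R=[-9/64, -1/8, 0]  — -37/256
g_10 [RBBBRBBRBB]  L=[-1, -1/2, -1/4, -3/16, -5/32, -19/128, -37/256]  R=[-9/64, -1/8, 0]  — -73/512
g_11 [RBBBRBBRBBB]  L=[-1, -1/2, -1/4, -3/16, -5/32, -19/128, -37/256, -73/512]  R=[-9/64, -1/8, 0]  — -145/1024
g_12 [RBBBRBBRBBBB]  L=[-1, -1/2, -1/4, -3/16, -5/32, -19/128, -37/256, -73/512, -145/1024]  R=[-9/64, -1/8, 0]  — -289/2048
g_13 [RBBBRBBRBBBBR]  L=[-1, -1/2, -1/4, -3/16, -5/32, -19/128, -37/256, -73/512, -145/1024]  R=[-289/2048, -9/64, -1/8, 0]  — -579/4096
g_14 [RBBBRBBRBBBBRR]  L=[-1, -1/2, -1/4, -3/16, -5/32, -19/128, -37/256, -73/512, -145/1024]  R=[-579/4096, -289/2048, -9/64, -1/8, 0]  — -1159/8192
g_15 [RBBBRBBRBBBBRRB]  L=[-1, -1/2, -1/4, -3/16, -5/32, -19/128, -37/256, -73/512, -145/1024, -1159/8192]  R=[-579/4096, -289/2048, -9/64, -1/8, 0]  — -2317/16384

-2317/16384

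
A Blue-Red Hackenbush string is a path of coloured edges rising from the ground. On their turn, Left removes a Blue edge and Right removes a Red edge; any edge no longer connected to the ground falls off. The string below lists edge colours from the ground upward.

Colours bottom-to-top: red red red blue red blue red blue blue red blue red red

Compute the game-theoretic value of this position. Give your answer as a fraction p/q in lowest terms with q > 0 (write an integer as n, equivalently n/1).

Build v(s[:k]) for k = 1..13, string s = red red red blue red blue red blue blue red blue red red.
v_1 [r]  L=[]  R=[0]  — -1
v_2 [rr]  L=[]  R=[-1; 0]  — -2
v_3 [rrr]  L=[]  R=[-2; -1; 0]  — -3
v_4 [rrrb]  L=[-3]  R=[-2; -1; 0]  — -5/2
v_5 [rrrbr]  L=[-3]  R=[-5/2; -2; -1; 0]  — -11/4
v_6 [rrrbrb]  L=[-3; -11/4]  R=[-5/2; -2; -1; 0]  — -21/8
v_7 [rrrbrbr]  L=[-3; -11/4]  R=[-21/8; -5/2; -2; -1; 0]  — -43/16
v_8 [rrrbrbrb]  L=[-3; -11/4; -43/16]  R=[-21/8; -5/2; -2; -1; 0]  — -85/32
v_9 [rrrbrbrbb]  L=[-3; -11/4; -43/16; -85/32]  R=[-21/8; -5/2; -2; -1; 0]  — -169/64
v_10 [rrrbrbrbbr]  L=[-3; -11/4; -43/16; -85/32]  R=[-169/64; -21/8; -5/2; -2; -1; 0]  — -339/128
v_11 [rrrbrbrbbrb]  L=[-3; -11/4; -43/16; -85/32; -339/128]  R=[-169/64; -21/8; -5/2; -2; -1; 0]  — -677/256
v_12 [rrrbrbrbbrbr]  L=[-3; -11/4; -43/16; -85/32; -339/128]  R=[-677/256; -169/64; -21/8; -5/2; -2; -1; 0]  — -1355/512
v_13 [rrrbrbrbbrbrr]  L=[-3; -11/4; -43/16; -85/32; -339/128]  R=[-1355/512; -677/256; -169/64; -21/8; -5/2; -2; -1; 0]  — -2711/1024

-2711/1024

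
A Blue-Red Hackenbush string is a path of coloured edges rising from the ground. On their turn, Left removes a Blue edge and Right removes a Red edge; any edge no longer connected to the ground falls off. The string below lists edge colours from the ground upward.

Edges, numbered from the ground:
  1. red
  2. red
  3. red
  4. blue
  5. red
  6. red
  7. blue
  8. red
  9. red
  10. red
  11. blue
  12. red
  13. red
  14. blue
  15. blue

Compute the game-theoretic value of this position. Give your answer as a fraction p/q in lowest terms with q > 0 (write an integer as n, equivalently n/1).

-11737/4096

Prefix values for red red red blue red red blue red red red blue red red blue blue via {L|R} + simplicity:
r: Left {  }, Right { 0 } so simplest -1
rr: Left {  }, Right { -1; 0 } so simplest -2
rrr: Left {  }, Right { -2; -1; 0 } so simplest -3
rrrb: Left { -3 }, Right { -2; -1; 0 } so simplest -5/2
rrrbr: Left { -3 }, Right { -5/2; -2; -1; 0 } so simplest -11/4
rrrbrr: Left { -3 }, Right { -11/4; -5/2; -2; -1; 0 } so simplest -23/8
rrrbrrb: Left { -3; -23/8 }, Right { -11/4; -5/2; -2; -1; 0 } so simplest -45/16
rrrbrrbr: Left { -3; -23/8 }, Right { -45/16; -11/4; -5/2; -2; -1; 0 } so simplest -91/32
rrrbrrbrr: Left { -3; -23/8 }, Right { -91/32; -45/16; -11/4; -5/2; -2; -1; 0 } so simplest -183/64
rrrbrrbrrr: Left { -3; -23/8 }, Right { -183/64; -91/32; -45/16; -11/4; -5/2; -2; -1; 0 } so simplest -367/128
rrrbrrbrrrb: Left { -3; -23/8; -367/128 }, Right { -183/64; -91/32; -45/16; -11/4; -5/2; -2; -1; 0 } so simplest -733/256
rrrbrrbrrrbr: Left { -3; -23/8; -367/128 }, Right { -733/256; -183/64; -91/32; -45/16; -11/4; -5/2; -2; -1; 0 } so simplest -1467/512
rrrbrrbrrrbrr: Left { -3; -23/8; -367/128 }, Right { -1467/512; -733/256; -183/64; -91/32; -45/16; -11/4; -5/2; -2; -1; 0 } so simplest -2935/1024
rrrbrrbrrrbrrb: Left { -3; -23/8; -367/128; -2935/1024 }, Right { -1467/512; -733/256; -183/64; -91/32; -45/16; -11/4; -5/2; -2; -1; 0 } so simplest -5869/2048
rrrbrrbrrrbrrbb: Left { -3; -23/8; -367/128; -2935/1024; -5869/2048 }, Right { -1467/512; -733/256; -183/64; -91/32; -45/16; -11/4; -5/2; -2; -1; 0 } so simplest -11737/4096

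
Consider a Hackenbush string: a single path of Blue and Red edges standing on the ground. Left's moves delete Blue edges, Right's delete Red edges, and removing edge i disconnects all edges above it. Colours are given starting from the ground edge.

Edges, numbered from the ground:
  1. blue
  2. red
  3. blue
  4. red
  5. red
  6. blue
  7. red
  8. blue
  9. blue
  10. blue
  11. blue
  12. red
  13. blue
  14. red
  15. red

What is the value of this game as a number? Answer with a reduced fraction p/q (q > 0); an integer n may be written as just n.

9705/16384

Build g(s[:k]) for k = 1..15, string s = blue red blue red red blue red blue blue blue blue red blue red red.
g(b) = { 0 | none } => 1
g(br) = { 0 | 1 } => 1/2
g(brb) = { 0 1/2 | 1 } => 3/4
g(brbr) = { 0 1/2 | 3/4 1 } => 5/8
g(brbrr) = { 0 1/2 | 5/8 3/4 1 } => 9/16
g(brbrrb) = { 0 1/2 9/16 | 5/8 3/4 1 } => 19/32
g(brbrrbr) = { 0 1/2 9/16 | 19/32 5/8 3/4 1 } => 37/64
g(brbrrbrb) = { 0 1/2 9/16 37/64 | 19/32 5/8 3/4 1 } => 75/128
g(brbrrbrbb) = { 0 1/2 9/16 37/64 75/128 | 19/32 5/8 3/4 1 } => 151/256
g(brbrrbrbbb) = { 0 1/2 9/16 37/64 75/128 151/256 | 19/32 5/8 3/4 1 } => 303/512
g(brbrrbrbbbb) = { 0 1/2 9/16 37/64 75/128 151/256 303/512 | 19/32 5/8 3/4 1 } => 607/1024
g(brbrrbrbbbbr) = { 0 1/2 9/16 37/64 75/128 151/256 303/512 | 607/1024 19/32 5/8 3/4 1 } => 1213/2048
g(brbrrbrbbbbrb) = { 0 1/2 9/16 37/64 75/128 151/256 303/512 1213/2048 | 607/1024 19/32 5/8 3/4 1 } => 2427/4096
g(brbrrbrbbbbrbr) = { 0 1/2 9/16 37/64 75/128 151/256 303/512 1213/2048 | 2427/4096 607/1024 19/32 5/8 3/4 1 } => 4853/8192
g(brbrrbrbbbbrbrr) = { 0 1/2 9/16 37/64 75/128 151/256 303/512 1213/2048 | 4853/8192 2427/4096 607/1024 19/32 5/8 3/4 1 } => 9705/16384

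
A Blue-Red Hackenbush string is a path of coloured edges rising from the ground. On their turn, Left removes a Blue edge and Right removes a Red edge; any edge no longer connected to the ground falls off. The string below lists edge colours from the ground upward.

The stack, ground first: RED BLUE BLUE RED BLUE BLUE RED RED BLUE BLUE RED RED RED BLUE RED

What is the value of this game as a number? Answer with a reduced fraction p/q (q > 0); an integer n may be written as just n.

Build value(s[:k]) for k = 1..15, string s = RED BLUE BLUE RED BLUE BLUE RED RED BLUE BLUE RED RED RED BLUE RED.
value(R) = {  | 0 } → -1
value(RB) = { -1 | 0 } → -1/2
value(RBB) = { -1, -1/2 | 0 } → -1/4
value(RBBR) = { -1, -1/2 | -1/4, 0 } → -3/8
value(RBBRB) = { -1, -1/2, -3/8 | -1/4, 0 } → -5/16
value(RBBRBB) = { -1, -1/2, -3/8, -5/16 | -1/4, 0 } → -9/32
value(RBBRBBR) = { -1, -1/2, -3/8, -5/16 | -9/32, -1/4, 0 } → -19/64
value(RBBRBBRR) = { -1, -1/2, -3/8, -5/16 | -19/64, -9/32, -1/4, 0 } → -39/128
value(RBBRBBRRB) = { -1, -1/2, -3/8, -5/16, -39/128 | -19/64, -9/32, -1/4, 0 } → -77/256
value(RBBRBBRRBB) = { -1, -1/2, -3/8, -5/16, -39/128, -77/256 | -19/64, -9/32, -1/4, 0 } → -153/512
value(RBBRBBRRBBR) = { -1, -1/2, -3/8, -5/16, -39/128, -77/256 | -153/512, -19/64, -9/32, -1/4, 0 } → -307/1024
value(RBBRBBRRBBRR) = { -1, -1/2, -3/8, -5/16, -39/128, -77/256 | -307/1024, -153/512, -19/64, -9/32, -1/4, 0 } → -615/2048
value(RBBRBBRRBBRRR) = { -1, -1/2, -3/8, -5/16, -39/128, -77/256 | -615/2048, -307/1024, -153/512, -19/64, -9/32, -1/4, 0 } → -1231/4096
value(RBBRBBRRBBRRRB) = { -1, -1/2, -3/8, -5/16, -39/128, -77/256, -1231/4096 | -615/2048, -307/1024, -153/512, -19/64, -9/32, -1/4, 0 } → -2461/8192
value(RBBRBBRRBBRRRBR) = { -1, -1/2, -3/8, -5/16, -39/128, -77/256, -1231/4096 | -2461/8192, -615/2048, -307/1024, -153/512, -19/64, -9/32, -1/4, 0 } → -4923/16384

-4923/16384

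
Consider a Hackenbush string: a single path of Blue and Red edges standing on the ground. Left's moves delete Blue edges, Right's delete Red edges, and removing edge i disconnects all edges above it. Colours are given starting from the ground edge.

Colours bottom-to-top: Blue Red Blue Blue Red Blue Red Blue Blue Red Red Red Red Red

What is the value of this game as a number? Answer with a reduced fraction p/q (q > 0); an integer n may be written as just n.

value_1 [B]  L=[0]  R=[·]  -> 1
value_2 [BR]  L=[0]  R=[1]  -> 1/2
value_3 [BRB]  L=[0,1/2]  R=[1]  -> 3/4
value_4 [BRBB]  L=[0,1/2,3/4]  R=[1]  -> 7/8
value_5 [BRBBR]  L=[0,1/2,3/4]  R=[7/8,1]  -> 13/16
value_6 [BRBBRB]  L=[0,1/2,3/4,13/16]  R=[7/8,1]  -> 27/32
value_7 [BRBBRBR]  L=[0,1/2,3/4,13/16]  R=[27/32,7/8,1]  -> 53/64
value_8 [BRBBRBRB]  L=[0,1/2,3/4,13/16,53/64]  R=[27/32,7/8,1]  -> 107/128
value_9 [BRBBRBRBB]  L=[0,1/2,3/4,13/16,53/64,107/128]  R=[27/32,7/8,1]  -> 215/256
value_10 [BRBBRBRBBR]  L=[0,1/2,3/4,13/16,53/64,107/128]  R=[215/256,27/32,7/8,1]  -> 429/512
value_11 [BRBBRBRBBRR]  L=[0,1/2,3/4,13/16,53/64,107/128]  R=[429/512,215/256,27/32,7/8,1]  -> 857/1024
value_12 [BRBBRBRBBRRR]  L=[0,1/2,3/4,13/16,53/64,107/128]  R=[857/1024,429/512,215/256,27/32,7/8,1]  -> 1713/2048
value_13 [BRBBRBRBBRRRR]  L=[0,1/2,3/4,13/16,53/64,107/128]  R=[1713/2048,857/1024,429/512,215/256,27/32,7/8,1]  -> 3425/4096
value_14 [BRBBRBRBBRRRRR]  L=[0,1/2,3/4,13/16,53/64,107/128]  R=[3425/4096,1713/2048,857/1024,429/512,215/256,27/32,7/8,1]  -> 6849/8192

6849/8192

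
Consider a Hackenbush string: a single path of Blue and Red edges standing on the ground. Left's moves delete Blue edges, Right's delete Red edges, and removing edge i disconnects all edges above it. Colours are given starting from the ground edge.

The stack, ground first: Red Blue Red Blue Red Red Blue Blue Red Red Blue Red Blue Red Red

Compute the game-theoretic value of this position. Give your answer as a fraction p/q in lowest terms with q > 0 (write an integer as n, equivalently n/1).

-11479/16384

val(R) = { ∅ | 0 } = -1
val(RB) = { -1 | 0 } = -1/2
val(RBR) = { -1 | -1/2 0 } = -3/4
val(RBRB) = { -1 -3/4 | -1/2 0 } = -5/8
val(RBRBR) = { -1 -3/4 | -5/8 -1/2 0 } = -11/16
val(RBRBRR) = { -1 -3/4 | -11/16 -5/8 -1/2 0 } = -23/32
val(RBRBRRB) = { -1 -3/4 -23/32 | -11/16 -5/8 -1/2 0 } = -45/64
val(RBRBRRBB) = { -1 -3/4 -23/32 -45/64 | -11/16 -5/8 -1/2 0 } = -89/128
val(RBRBRRBBR) = { -1 -3/4 -23/32 -45/64 | -89/128 -11/16 -5/8 -1/2 0 } = -179/256
val(RBRBRRBBRR) = { -1 -3/4 -23/32 -45/64 | -179/256 -89/128 -11/16 -5/8 -1/2 0 } = -359/512
val(RBRBRRBBRRB) = { -1 -3/4 -23/32 -45/64 -359/512 | -179/256 -89/128 -11/16 -5/8 -1/2 0 } = -717/1024
val(RBRBRRBBRRBR) = { -1 -3/4 -23/32 -45/64 -359/512 | -717/1024 -179/256 -89/128 -11/16 -5/8 -1/2 0 } = -1435/2048
val(RBRBRRBBRRBRB) = { -1 -3/4 -23/32 -45/64 -359/512 -1435/2048 | -717/1024 -179/256 -89/128 -11/16 -5/8 -1/2 0 } = -2869/4096
val(RBRBRRBBRRBRBR) = { -1 -3/4 -23/32 -45/64 -359/512 -1435/2048 | -2869/4096 -717/1024 -179/256 -89/128 -11/16 -5/8 -1/2 0 } = -5739/8192
val(RBRBRRBBRRBRBRR) = { -1 -3/4 -23/32 -45/64 -359/512 -1435/2048 | -5739/8192 -2869/4096 -717/1024 -179/256 -89/128 -11/16 -5/8 -1/2 0 } = -11479/16384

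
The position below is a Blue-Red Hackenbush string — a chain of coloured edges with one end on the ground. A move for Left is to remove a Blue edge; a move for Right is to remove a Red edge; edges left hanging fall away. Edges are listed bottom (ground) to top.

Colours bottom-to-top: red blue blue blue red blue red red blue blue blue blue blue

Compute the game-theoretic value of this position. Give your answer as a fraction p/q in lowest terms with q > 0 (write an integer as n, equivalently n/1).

g(r) = { · | 0 } -> -1
g(rb) = { -1 | 0 } -> -1/2
g(rbb) = { -1,-1/2 | 0 } -> -1/4
g(rbbb) = { -1,-1/2,-1/4 | 0 } -> -1/8
g(rbbbr) = { -1,-1/2,-1/4 | -1/8,0 } -> -3/16
g(rbbbrb) = { -1,-1/2,-1/4,-3/16 | -1/8,0 } -> -5/32
g(rbbbrbr) = { -1,-1/2,-1/4,-3/16 | -5/32,-1/8,0 } -> -11/64
g(rbbbrbrr) = { -1,-1/2,-1/4,-3/16 | -11/64,-5/32,-1/8,0 } -> -23/128
g(rbbbrbrrb) = { -1,-1/2,-1/4,-3/16,-23/128 | -11/64,-5/32,-1/8,0 } -> -45/256
g(rbbbrbrrbb) = { -1,-1/2,-1/4,-3/16,-23/128,-45/256 | -11/64,-5/32,-1/8,0 } -> -89/512
g(rbbbrbrrbbb) = { -1,-1/2,-1/4,-3/16,-23/128,-45/256,-89/512 | -11/64,-5/32,-1/8,0 } -> -177/1024
g(rbbbrbrrbbbb) = { -1,-1/2,-1/4,-3/16,-23/128,-45/256,-89/512,-177/1024 | -11/64,-5/32,-1/8,0 } -> -353/2048
g(rbbbrbrrbbbbb) = { -1,-1/2,-1/4,-3/16,-23/128,-45/256,-89/512,-177/1024,-353/2048 | -11/64,-5/32,-1/8,0 } -> -705/4096

-705/4096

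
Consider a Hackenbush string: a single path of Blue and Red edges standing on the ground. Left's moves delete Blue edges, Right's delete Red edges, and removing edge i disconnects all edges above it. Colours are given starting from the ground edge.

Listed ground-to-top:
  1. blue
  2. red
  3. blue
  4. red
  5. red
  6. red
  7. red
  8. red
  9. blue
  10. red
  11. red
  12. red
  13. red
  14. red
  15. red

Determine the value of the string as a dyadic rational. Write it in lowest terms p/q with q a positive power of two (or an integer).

Recurse on prefixes of the 15-edge string blue red blue red red red red red blue red red red red red red:
edge 1 of 15 (blue): { 0 |  } so 1
edge 2 of 15 (red): { 0 | 1 } so 1/2
edge 3 of 15 (blue): { 0, 1/2 | 1 } so 3/4
edge 4 of 15 (red): { 0, 1/2 | 3/4, 1 } so 5/8
edge 5 of 15 (red): { 0, 1/2 | 5/8, 3/4, 1 } so 9/16
edge 6 of 15 (red): { 0, 1/2 | 9/16, 5/8, 3/4, 1 } so 17/32
edge 7 of 15 (red): { 0, 1/2 | 17/32, 9/16, 5/8, 3/4, 1 } so 33/64
edge 8 of 15 (red): { 0, 1/2 | 33/64, 17/32, 9/16, 5/8, 3/4, 1 } so 65/128
edge 9 of 15 (blue): { 0, 1/2, 65/128 | 33/64, 17/32, 9/16, 5/8, 3/4, 1 } so 131/256
edge 10 of 15 (red): { 0, 1/2, 65/128 | 131/256, 33/64, 17/32, 9/16, 5/8, 3/4, 1 } so 261/512
edge 11 of 15 (red): { 0, 1/2, 65/128 | 261/512, 131/256, 33/64, 17/32, 9/16, 5/8, 3/4, 1 } so 521/1024
edge 12 of 15 (red): { 0, 1/2, 65/128 | 521/1024, 261/512, 131/256, 33/64, 17/32, 9/16, 5/8, 3/4, 1 } so 1041/2048
edge 13 of 15 (red): { 0, 1/2, 65/128 | 1041/2048, 521/1024, 261/512, 131/256, 33/64, 17/32, 9/16, 5/8, 3/4, 1 } so 2081/4096
edge 14 of 15 (red): { 0, 1/2, 65/128 | 2081/4096, 1041/2048, 521/1024, 261/512, 131/256, 33/64, 17/32, 9/16, 5/8, 3/4, 1 } so 4161/8192
edge 15 of 15 (red): { 0, 1/2, 65/128 | 4161/8192, 2081/4096, 1041/2048, 521/1024, 261/512, 131/256, 33/64, 17/32, 9/16, 5/8, 3/4, 1 } so 8321/16384

8321/16384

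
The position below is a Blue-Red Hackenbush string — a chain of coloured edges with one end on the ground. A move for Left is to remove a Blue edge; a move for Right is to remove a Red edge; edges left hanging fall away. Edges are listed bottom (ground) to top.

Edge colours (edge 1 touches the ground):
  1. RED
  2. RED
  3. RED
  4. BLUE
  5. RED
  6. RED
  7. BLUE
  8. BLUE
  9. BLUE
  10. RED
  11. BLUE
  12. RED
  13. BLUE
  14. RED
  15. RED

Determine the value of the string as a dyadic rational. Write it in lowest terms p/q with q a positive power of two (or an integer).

-11351/4096

1 of 15 · R · max L −∞ · min R 0 → -1
2 of 15 · RR · max L −∞ · min R -1 → -2
3 of 15 · RRR · max L −∞ · min R -2 → -3
4 of 15 · RRRB · max L -3 · min R -2 → -5/2
5 of 15 · RRRBR · max L -3 · min R -5/2 → -11/4
6 of 15 · RRRBRR · max L -3 · min R -11/4 → -23/8
7 of 15 · RRRBRRB · max L -23/8 · min R -11/4 → -45/16
8 of 15 · RRRBRRBB · max L -45/16 · min R -11/4 → -89/32
9 of 15 · RRRBRRBBB · max L -89/32 · min R -11/4 → -177/64
10 of 15 · RRRBRRBBBR · max L -89/32 · min R -177/64 → -355/128
11 of 15 · RRRBRRBBBRB · max L -355/128 · min R -177/64 → -709/256
12 of 15 · RRRBRRBBBRBR · max L -355/128 · min R -709/256 → -1419/512
13 of 15 · RRRBRRBBBRBRB · max L -1419/512 · min R -709/256 → -2837/1024
14 of 15 · RRRBRRBBBRBRBR · max L -1419/512 · min R -2837/1024 → -5675/2048
15 of 15 · RRRBRRBBBRBRBRR · max L -1419/512 · min R -5675/2048 → -11351/4096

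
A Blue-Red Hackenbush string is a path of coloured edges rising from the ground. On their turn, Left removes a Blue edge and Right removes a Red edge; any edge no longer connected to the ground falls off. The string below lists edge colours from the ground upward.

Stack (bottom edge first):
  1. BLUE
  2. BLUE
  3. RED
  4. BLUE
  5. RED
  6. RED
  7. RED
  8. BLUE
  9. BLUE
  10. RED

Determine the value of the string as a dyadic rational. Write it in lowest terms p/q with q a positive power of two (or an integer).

397/256

B: Left { 0 }, Right { none } ⇒ simplest 1
BB: Left { 0, 1 }, Right { none } ⇒ simplest 2
BBR: Left { 0, 1 }, Right { 2 } ⇒ simplest 3/2
BBRB: Left { 0, 1, 3/2 }, Right { 2 } ⇒ simplest 7/4
BBRBR: Left { 0, 1, 3/2 }, Right { 7/4, 2 } ⇒ simplest 13/8
BBRBRR: Left { 0, 1, 3/2 }, Right { 13/8, 7/4, 2 } ⇒ simplest 25/16
BBRBRRR: Left { 0, 1, 3/2 }, Right { 25/16, 13/8, 7/4, 2 } ⇒ simplest 49/32
BBRBRRRB: Left { 0, 1, 3/2, 49/32 }, Right { 25/16, 13/8, 7/4, 2 } ⇒ simplest 99/64
BBRBRRRBB: Left { 0, 1, 3/2, 49/32, 99/64 }, Right { 25/16, 13/8, 7/4, 2 } ⇒ simplest 199/128
BBRBRRRBBR: Left { 0, 1, 3/2, 49/32, 99/64 }, Right { 199/128, 25/16, 13/8, 7/4, 2 } ⇒ simplest 397/256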